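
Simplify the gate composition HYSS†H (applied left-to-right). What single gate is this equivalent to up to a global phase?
Y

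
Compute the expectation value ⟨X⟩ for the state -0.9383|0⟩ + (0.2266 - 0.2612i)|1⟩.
-0.4252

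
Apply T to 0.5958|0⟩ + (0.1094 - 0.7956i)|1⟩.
0.5958|0⟩ + (0.6399 - 0.4852i)|1⟩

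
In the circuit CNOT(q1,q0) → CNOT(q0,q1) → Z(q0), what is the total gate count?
3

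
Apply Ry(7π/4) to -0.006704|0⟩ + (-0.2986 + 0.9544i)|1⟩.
(0.1205 - 0.3652i)|0⟩ + (0.2733 - 0.8818i)|1⟩

Ry(7π/4) = [[cos(θ/2), −sin(θ/2)], [sin(θ/2), cos(θ/2)]]; θ = 7π/4, cos(θ/2) ≈ -0.92388, sin(θ/2) ≈ 0.382683.
With a = amp(|0⟩) = -0.006704 and b = amp(|1⟩) = (-0.2986 + 0.9544i):
new amp(|0⟩) = (-0.92388)·a + (-0.382683)·b = (0.1205 - 0.3652i)
new amp(|1⟩) = (0.382683)·a + (-0.92388)·b = (0.2733 - 0.8818i)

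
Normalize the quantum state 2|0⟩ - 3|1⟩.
0.5547|0⟩ - 0.8321|1⟩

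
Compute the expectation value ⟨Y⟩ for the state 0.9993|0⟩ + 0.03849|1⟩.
0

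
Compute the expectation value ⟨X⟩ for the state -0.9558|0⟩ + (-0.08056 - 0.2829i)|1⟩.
0.154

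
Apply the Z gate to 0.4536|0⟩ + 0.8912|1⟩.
0.4536|0⟩ - 0.8912|1⟩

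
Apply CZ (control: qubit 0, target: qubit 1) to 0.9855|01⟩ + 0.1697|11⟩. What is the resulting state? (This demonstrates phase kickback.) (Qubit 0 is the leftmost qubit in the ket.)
0.9855|01⟩ - 0.1697|11⟩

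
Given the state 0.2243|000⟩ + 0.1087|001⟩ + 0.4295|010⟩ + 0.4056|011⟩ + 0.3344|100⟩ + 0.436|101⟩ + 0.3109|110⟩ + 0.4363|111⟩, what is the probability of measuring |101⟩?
0.1901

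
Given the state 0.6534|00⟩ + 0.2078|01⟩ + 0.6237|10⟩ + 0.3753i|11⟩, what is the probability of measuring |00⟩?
0.4269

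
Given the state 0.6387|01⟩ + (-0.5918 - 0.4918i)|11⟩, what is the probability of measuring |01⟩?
0.4079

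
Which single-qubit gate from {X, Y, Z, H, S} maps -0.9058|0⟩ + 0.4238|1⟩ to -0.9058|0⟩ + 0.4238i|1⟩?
S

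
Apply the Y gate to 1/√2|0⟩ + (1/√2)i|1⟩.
1/√2|0⟩ + (1/√2)i|1⟩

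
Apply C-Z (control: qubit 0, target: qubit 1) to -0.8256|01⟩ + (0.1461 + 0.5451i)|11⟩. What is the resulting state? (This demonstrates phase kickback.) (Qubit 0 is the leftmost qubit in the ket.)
-0.8256|01⟩ + (-0.1461 - 0.5451i)|11⟩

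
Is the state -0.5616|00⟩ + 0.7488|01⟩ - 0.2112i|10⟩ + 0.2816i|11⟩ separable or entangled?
Separable

Writing the state as a|00⟩ + b|01⟩ + c|10⟩ + d|11⟩, it is a product state iff ad − bc = 0.
Here (a, b, c, d) = (-0.5616, 0.7488, -0.2112i, 0.2816i): ad − bc = (-0.5616)(0.2816i) − (0.7488)(-0.2112i) = 0, so the state is separable.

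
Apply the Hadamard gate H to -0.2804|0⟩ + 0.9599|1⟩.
0.4805|0⟩ - 0.877|1⟩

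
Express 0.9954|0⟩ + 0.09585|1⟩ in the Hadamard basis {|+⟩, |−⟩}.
0.7716|+⟩ + 0.6361|−⟩

With |ψ⟩ = α|0⟩ + β|1⟩, the Hadamard-basis coefficients are ⟨+|ψ⟩ = (α + β)/√2 and ⟨−|ψ⟩ = (α − β)/√2.
Here α = 0.9954, β = 0.09585: (α + β)/√2 = 0.7716, (α − β)/√2 = 0.6361.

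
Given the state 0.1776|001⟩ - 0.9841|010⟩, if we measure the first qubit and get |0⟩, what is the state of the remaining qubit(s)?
0.1776|01⟩ - 0.9841|10⟩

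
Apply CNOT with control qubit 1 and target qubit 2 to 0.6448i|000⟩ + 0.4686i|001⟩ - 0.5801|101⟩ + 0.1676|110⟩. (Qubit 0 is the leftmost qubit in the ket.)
0.6448i|000⟩ + 0.4686i|001⟩ - 0.5801|101⟩ + 0.1676|111⟩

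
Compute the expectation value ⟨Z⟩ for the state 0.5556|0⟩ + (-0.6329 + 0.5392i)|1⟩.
-0.3826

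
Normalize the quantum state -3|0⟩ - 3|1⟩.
-1/√2|0⟩ - 1/√2|1⟩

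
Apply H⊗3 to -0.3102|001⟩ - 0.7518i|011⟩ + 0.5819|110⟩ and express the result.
(0.09606 - 0.2658i)|000⟩ + (0.3154 + 0.2658i)|001⟩ + (-0.3154 + 0.2658i)|010⟩ + (-0.09606 - 0.2658i)|011⟩ + (-0.3154 - 0.2658i)|100⟩ + (-0.09606 + 0.2658i)|101⟩ + (0.09606 + 0.2658i)|110⟩ + (0.3154 - 0.2658i)|111⟩

H⊗3 gives amp(|y⟩) = (1/2√2) Σ_x (−1)^(x·y) amp(|x⟩), where x·y is the number of positions in which both x and y have a 1.
|000⟩: (-0.3102 - 0.7518i + 0.5819)/(2√2) = (0.09606 - 0.2658i)
|001⟩: (0.3102 + 0.7518i + 0.5819)/(2√2) = (0.3154 + 0.2658i)
|010⟩: (-0.3102 + 0.7518i - 0.5819)/(2√2) = (-0.3154 + 0.2658i)
|011⟩: (0.3102 - 0.7518i - 0.5819)/(2√2) = (-0.09606 - 0.2658i)
|100⟩: (-0.3102 - 0.7518i - 0.5819)/(2√2) = (-0.3154 - 0.2658i)
|101⟩: (0.3102 + 0.7518i - 0.5819)/(2√2) = (-0.09606 + 0.2658i)
|110⟩: (-0.3102 + 0.7518i + 0.5819)/(2√2) = (0.09606 + 0.2658i)
|111⟩: (0.3102 - 0.7518i + 0.5819)/(2√2) = (0.3154 - 0.2658i)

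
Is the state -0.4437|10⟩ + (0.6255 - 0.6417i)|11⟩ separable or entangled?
Separable

Writing the state as a|00⟩ + b|01⟩ + c|10⟩ + d|11⟩, it is a product state iff ad − bc = 0.
Here (a, b, c, d) = (0, 0, -0.4437, (0.6255 - 0.6417i)): ad − bc = (0)(0.6255 - 0.6417i) − (0)(-0.4437) = 0, so the state is separable.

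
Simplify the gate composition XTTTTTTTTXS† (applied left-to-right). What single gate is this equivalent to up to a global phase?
S†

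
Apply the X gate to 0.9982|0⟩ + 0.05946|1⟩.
0.05946|0⟩ + 0.9982|1⟩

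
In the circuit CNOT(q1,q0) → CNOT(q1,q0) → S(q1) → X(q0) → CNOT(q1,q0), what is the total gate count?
5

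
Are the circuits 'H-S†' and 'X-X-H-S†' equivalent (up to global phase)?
Yes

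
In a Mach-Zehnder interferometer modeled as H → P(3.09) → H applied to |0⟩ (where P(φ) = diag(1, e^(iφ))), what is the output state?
(0.0006653 + 0.02578i)|0⟩ + (0.9993 - 0.02578i)|1⟩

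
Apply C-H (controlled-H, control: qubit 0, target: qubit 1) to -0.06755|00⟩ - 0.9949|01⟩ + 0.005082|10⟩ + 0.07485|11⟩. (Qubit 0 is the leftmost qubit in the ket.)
-0.06755|00⟩ - 0.9949|01⟩ + 0.05652|10⟩ - 0.04933|11⟩

C-H leaves the control-|0⟩ kets |00⟩, |01⟩ unchanged and applies H to qubit 1 on the control-|1⟩ pair (|10⟩, |11⟩).
H = [[1/√2, 1/√2], [1/√2, -1/√2]].
With a = amp(|10⟩) = 0.005082 and b = amp(|11⟩) = 0.07485:
new amp(|10⟩) = (1/√2)·a + (1/√2)·b = 0.05652
new amp(|11⟩) = (1/√2)·a + (-1/√2)·b = -0.04933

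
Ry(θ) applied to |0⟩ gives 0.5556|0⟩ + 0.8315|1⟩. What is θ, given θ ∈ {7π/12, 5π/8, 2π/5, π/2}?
5π/8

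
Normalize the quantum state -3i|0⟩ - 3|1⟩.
-(1/√2)i|0⟩ - 1/√2|1⟩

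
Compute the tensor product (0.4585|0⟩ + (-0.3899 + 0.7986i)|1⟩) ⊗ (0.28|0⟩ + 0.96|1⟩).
0.1284|00⟩ + 0.4402|01⟩ + (-0.1092 + 0.2236i)|10⟩ + (-0.3743 + 0.7667i)|11⟩

amp(|b₁b₂…⟩) = product of the factor amplitudes for bits b₁, b₂, …; only kets whose every factor amplitude is nonzero survive.
|00⟩: (0.4585)(0.28) = 0.1284
|01⟩: (0.4585)(0.96) = 0.4402
|10⟩: (-0.3899 + 0.7986i)(0.28) = (-0.1092 + 0.2236i)
|11⟩: (-0.3899 + 0.7986i)(0.96) = (-0.3743 + 0.7667i)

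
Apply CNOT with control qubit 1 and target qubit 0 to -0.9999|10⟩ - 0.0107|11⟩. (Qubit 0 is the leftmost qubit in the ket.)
-0.0107|01⟩ - 0.9999|10⟩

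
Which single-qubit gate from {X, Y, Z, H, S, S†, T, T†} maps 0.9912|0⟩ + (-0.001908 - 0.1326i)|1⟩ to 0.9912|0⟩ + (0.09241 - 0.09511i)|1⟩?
T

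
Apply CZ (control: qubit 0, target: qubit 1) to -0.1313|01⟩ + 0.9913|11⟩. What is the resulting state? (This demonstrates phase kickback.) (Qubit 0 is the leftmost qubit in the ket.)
-0.1313|01⟩ - 0.9913|11⟩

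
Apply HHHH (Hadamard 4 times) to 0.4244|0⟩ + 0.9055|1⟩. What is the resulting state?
0.4244|0⟩ + 0.9055|1⟩

H² = I, so an even number of Hadamards cancels: H^4 = I and the state is unchanged.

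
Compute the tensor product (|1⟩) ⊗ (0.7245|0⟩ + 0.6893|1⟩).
0.7245|10⟩ + 0.6893|11⟩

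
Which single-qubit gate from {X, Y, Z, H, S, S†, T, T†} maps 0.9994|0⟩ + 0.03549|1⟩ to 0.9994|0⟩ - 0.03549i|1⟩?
S†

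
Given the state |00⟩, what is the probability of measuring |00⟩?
1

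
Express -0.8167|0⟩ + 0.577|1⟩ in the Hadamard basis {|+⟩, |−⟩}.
-0.1695|+⟩ - 0.9855|−⟩

With |ψ⟩ = α|0⟩ + β|1⟩, the Hadamard-basis coefficients are ⟨+|ψ⟩ = (α + β)/√2 and ⟨−|ψ⟩ = (α − β)/√2.
Here α = -0.8167, β = 0.577: (α + β)/√2 = -0.1695, (α − β)/√2 = -0.9855.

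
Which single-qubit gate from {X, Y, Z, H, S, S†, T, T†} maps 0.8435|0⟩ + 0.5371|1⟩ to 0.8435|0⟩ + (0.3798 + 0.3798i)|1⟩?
T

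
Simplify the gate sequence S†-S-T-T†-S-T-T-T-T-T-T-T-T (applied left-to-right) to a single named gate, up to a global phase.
S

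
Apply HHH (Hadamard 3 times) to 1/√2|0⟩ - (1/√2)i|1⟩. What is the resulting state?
(1/2 - (1/2)i)|0⟩ + (1/2 + (1/2)i)|1⟩

H² = I, so H^3 = H: a single Hadamard. With (a, b) = (1/√2, -(1/√2)i), H gives ((a + b)/√2, (a − b)/√2) = ((1/2 - (1/2)i), (1/2 + (1/2)i)).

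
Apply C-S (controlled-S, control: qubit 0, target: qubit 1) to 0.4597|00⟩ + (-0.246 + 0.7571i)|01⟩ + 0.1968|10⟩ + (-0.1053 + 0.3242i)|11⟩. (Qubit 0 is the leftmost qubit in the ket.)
0.4597|00⟩ + (-0.246 + 0.7571i)|01⟩ + 0.1968|10⟩ + (-0.3242 - 0.1053i)|11⟩

C-S leaves the control-|0⟩ kets |00⟩, |01⟩ unchanged and applies S to qubit 1 on the control-|1⟩ pair (|10⟩, |11⟩).
S = [[1, 0], [0, i]].
With a = amp(|10⟩) = 0.1968 and b = amp(|11⟩) = (-0.1053 + 0.3242i):
new amp(|10⟩) = (1)·a = 0.1968
new amp(|11⟩) = (i)·b = (-0.3242 - 0.1053i)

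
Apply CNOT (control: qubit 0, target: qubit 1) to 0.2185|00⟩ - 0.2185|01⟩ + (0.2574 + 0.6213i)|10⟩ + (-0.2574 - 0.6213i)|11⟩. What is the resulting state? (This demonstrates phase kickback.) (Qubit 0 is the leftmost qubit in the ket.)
0.2185|00⟩ - 0.2185|01⟩ + (-0.2574 - 0.6213i)|10⟩ + (0.2574 + 0.6213i)|11⟩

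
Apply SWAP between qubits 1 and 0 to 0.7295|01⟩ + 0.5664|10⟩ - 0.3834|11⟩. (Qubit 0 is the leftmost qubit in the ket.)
0.5664|01⟩ + 0.7295|10⟩ - 0.3834|11⟩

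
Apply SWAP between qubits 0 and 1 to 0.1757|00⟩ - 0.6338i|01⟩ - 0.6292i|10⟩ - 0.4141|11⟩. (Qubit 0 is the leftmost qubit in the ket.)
0.1757|00⟩ - 0.6292i|01⟩ - 0.6338i|10⟩ - 0.4141|11⟩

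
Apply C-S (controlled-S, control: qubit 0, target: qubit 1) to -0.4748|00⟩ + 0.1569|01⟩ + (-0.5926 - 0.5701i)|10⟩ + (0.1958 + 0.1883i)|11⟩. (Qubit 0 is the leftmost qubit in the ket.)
-0.4748|00⟩ + 0.1569|01⟩ + (-0.5926 - 0.5701i)|10⟩ + (-0.1883 + 0.1958i)|11⟩

C-S leaves the control-|0⟩ kets |00⟩, |01⟩ unchanged and applies S to qubit 1 on the control-|1⟩ pair (|10⟩, |11⟩).
S = [[1, 0], [0, i]].
With a = amp(|10⟩) = (-0.5926 - 0.5701i) and b = amp(|11⟩) = (0.1958 + 0.1883i):
new amp(|10⟩) = (1)·a = (-0.5926 - 0.5701i)
new amp(|11⟩) = (i)·b = (-0.1883 + 0.1958i)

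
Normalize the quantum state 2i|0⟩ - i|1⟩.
0.8944i|0⟩ - (1/√5)i|1⟩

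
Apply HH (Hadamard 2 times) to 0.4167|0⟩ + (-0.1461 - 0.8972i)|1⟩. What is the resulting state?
0.4167|0⟩ + (-0.1461 - 0.8972i)|1⟩

H² = I, so an even number of Hadamards cancels: H^2 = I and the state is unchanged.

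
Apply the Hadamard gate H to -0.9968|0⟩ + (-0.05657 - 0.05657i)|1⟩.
(-0.7448 - 0.04i)|0⟩ + (-0.6648 + 0.04i)|1⟩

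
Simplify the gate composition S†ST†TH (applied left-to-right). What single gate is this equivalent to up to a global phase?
H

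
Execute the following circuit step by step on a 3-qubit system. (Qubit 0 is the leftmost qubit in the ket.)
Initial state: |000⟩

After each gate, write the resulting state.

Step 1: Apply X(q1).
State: |010⟩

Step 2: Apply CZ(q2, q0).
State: |010⟩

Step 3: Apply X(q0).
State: |110⟩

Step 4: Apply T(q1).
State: (1/√2 + (1/√2)i)|110⟩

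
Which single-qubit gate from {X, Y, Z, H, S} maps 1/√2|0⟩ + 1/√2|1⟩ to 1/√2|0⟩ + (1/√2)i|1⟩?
S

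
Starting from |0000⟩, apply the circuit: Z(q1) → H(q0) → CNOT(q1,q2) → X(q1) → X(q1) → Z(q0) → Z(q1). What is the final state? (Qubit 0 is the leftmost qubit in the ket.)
1/√2|0000⟩ - 1/√2|1000⟩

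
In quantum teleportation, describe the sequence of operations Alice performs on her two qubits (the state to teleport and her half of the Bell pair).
CNOT (state → Bell), then H on state qubit, then measure both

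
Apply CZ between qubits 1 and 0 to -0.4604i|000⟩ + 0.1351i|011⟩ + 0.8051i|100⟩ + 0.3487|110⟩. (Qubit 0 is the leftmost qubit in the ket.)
-0.4604i|000⟩ + 0.1351i|011⟩ + 0.8051i|100⟩ - 0.3487|110⟩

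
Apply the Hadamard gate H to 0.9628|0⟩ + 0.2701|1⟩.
0.8718|0⟩ + 0.4898|1⟩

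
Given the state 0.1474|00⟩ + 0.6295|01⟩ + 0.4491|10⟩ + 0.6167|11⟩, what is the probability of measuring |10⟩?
0.2017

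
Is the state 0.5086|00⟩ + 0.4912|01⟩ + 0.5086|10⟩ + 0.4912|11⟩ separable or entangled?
Separable

Writing the state as a|00⟩ + b|01⟩ + c|10⟩ + d|11⟩, it is a product state iff ad − bc = 0.
Here (a, b, c, d) = (0.5086, 0.4912, 0.5086, 0.4912): ad − bc = (0.5086)(0.4912) − (0.4912)(0.5086) = 0, so the state is separable.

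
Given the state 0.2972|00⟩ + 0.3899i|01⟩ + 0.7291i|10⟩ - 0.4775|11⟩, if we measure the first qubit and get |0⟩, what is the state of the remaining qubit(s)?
0.6062|0⟩ + 0.7953i|1⟩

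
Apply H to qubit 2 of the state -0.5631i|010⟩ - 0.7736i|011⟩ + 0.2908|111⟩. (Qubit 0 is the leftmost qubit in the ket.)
-0.9452i|010⟩ + 0.1488i|011⟩ + 0.2056|110⟩ - 0.2056|111⟩

H on qubit 2 mixes each pair of kets that differ only in qubit 2: amplitudes (a, b) of (|…0…⟩, |…1…⟩) become ((a + b)/√2, (a − b)/√2). Kets absent from the input have amplitude 0.
(|010⟩, |011⟩): (a, b) = (-0.5631i, -0.7736i) → (-0.9452i, 0.1488i)
(|110⟩, |111⟩): (a, b) = (0, 0.2908) → (0.2056, -0.2056)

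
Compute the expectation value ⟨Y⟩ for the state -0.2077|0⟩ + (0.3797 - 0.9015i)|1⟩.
0.3745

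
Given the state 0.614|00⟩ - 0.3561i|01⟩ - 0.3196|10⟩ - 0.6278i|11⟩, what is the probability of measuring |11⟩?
0.3941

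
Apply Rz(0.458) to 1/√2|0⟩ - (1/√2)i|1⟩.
(0.6886 - 0.1605i)|0⟩ + (0.1605 - 0.6886i)|1⟩

Rz(0.458) = [[e^(−iθ/2), 0], [0, e^(iθ/2)]] with e^(±iθ/2) = cos(θ/2) ± i·sin(θ/2); θ = 0.458, cos(θ/2) ≈ 0.973894, sin(θ/2) ≈ 0.227004.
With a = amp(|0⟩) = 1/√2 and b = amp(|1⟩) = -(1/√2)i:
new amp(|0⟩) = (0.973894 - 0.227004i)·a = (0.6886 - 0.1605i)
new amp(|1⟩) = (0.973894 + 0.227004i)·b = (0.1605 - 0.6886i)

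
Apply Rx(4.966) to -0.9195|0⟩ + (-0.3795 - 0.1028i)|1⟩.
(0.6643 + 0.2323i)|0⟩ + (0.3001 + 0.644i)|1⟩

Rx(4.966) = [[cos(θ/2), −i·sin(θ/2)], [−i·sin(θ/2), cos(θ/2)]]; θ = 4.966, cos(θ/2) ≈ -0.790854, sin(θ/2) ≈ 0.612004.
With a = amp(|0⟩) = -0.9195 and b = amp(|1⟩) = (-0.3795 - 0.1028i):
new amp(|0⟩) = (-0.790854)·a + (-0.612004i)·b = (0.6643 + 0.2323i)
new amp(|1⟩) = (-0.612004i)·a + (-0.790854)·b = (0.3001 + 0.644i)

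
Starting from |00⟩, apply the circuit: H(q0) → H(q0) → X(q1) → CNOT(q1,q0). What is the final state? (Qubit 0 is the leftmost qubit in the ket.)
|11⟩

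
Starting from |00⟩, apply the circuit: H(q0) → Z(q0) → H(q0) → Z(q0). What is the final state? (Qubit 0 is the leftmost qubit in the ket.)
-|10⟩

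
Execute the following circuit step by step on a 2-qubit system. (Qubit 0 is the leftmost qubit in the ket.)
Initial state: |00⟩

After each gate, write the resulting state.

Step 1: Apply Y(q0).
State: i|10⟩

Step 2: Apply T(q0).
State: (-1/√2 + (1/√2)i)|10⟩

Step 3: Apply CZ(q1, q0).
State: (-1/√2 + (1/√2)i)|10⟩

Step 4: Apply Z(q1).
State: (-1/√2 + (1/√2)i)|10⟩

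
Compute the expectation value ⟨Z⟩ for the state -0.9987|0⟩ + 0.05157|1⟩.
0.9947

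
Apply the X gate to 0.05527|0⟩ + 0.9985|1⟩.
0.9985|0⟩ + 0.05527|1⟩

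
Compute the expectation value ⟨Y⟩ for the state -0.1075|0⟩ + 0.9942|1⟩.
0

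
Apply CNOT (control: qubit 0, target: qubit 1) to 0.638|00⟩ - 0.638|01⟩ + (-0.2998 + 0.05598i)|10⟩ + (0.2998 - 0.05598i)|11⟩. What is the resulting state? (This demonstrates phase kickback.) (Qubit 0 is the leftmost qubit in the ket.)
0.638|00⟩ - 0.638|01⟩ + (0.2998 - 0.05598i)|10⟩ + (-0.2998 + 0.05598i)|11⟩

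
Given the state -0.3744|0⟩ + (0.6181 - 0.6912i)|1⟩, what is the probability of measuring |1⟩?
0.8598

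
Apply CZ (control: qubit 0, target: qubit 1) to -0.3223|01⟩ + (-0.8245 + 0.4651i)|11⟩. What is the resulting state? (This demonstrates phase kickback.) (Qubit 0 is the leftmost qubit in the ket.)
-0.3223|01⟩ + (0.8245 - 0.4651i)|11⟩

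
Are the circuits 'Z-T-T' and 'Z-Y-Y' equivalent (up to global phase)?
No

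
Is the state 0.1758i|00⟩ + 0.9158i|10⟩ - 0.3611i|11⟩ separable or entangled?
Entangled

Writing the state as a|00⟩ + b|01⟩ + c|10⟩ + d|11⟩, it is a product state iff ad − bc = 0.
Here (a, b, c, d) = (0.1758i, 0, 0.9158i, -0.3611i): ad − bc = (0.1758i)(-0.3611i) − (0)(0.9158i) = 0.06348 ≠ 0, so the state is entangled.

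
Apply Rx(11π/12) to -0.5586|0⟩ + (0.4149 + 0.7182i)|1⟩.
(0.6391 - 0.4114i)|0⟩ + (0.05416 + 0.6476i)|1⟩

Rx(11π/12) = [[cos(θ/2), −i·sin(θ/2)], [−i·sin(θ/2), cos(θ/2)]]; θ = 11π/12, cos(θ/2) ≈ 0.130526, sin(θ/2) ≈ 0.991445.
With a = amp(|0⟩) = -0.5586 and b = amp(|1⟩) = (0.4149 + 0.7182i):
new amp(|0⟩) = (0.130526)·a + (-0.991445i)·b = (0.6391 - 0.4114i)
new amp(|1⟩) = (-0.991445i)·a + (0.130526)·b = (0.05416 + 0.6476i)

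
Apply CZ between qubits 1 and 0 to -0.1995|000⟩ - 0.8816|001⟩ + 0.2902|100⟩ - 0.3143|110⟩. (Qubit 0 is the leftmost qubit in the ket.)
-0.1995|000⟩ - 0.8816|001⟩ + 0.2902|100⟩ + 0.3143|110⟩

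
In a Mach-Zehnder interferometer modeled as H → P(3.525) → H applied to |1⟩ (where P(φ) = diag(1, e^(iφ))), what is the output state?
(0.9637 + 0.187i)|0⟩ + (0.0363 - 0.187i)|1⟩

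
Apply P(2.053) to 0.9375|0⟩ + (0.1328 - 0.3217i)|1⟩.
0.9375|0⟩ + (0.2234 + 0.2668i)|1⟩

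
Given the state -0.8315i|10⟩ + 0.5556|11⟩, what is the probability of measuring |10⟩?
0.6914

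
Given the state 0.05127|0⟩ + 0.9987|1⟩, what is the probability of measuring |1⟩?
0.9974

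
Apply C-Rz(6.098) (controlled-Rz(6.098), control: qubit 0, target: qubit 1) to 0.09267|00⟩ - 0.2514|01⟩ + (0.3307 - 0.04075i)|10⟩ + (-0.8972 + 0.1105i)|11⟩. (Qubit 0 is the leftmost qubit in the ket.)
0.09267|00⟩ - 0.2514|01⟩ + (-0.3331 + 0.009999i)|10⟩ + (0.8831 - 0.193i)|11⟩

C-Rz(6.098) leaves the control-|0⟩ kets |00⟩, |01⟩ unchanged and applies Rz(6.098) to qubit 1 on the control-|1⟩ pair (|10⟩, |11⟩).
Rz(6.098) = [[e^(−iθ/2), 0], [0, e^(iθ/2)]] with e^(±iθ/2) = cos(θ/2) ± i·sin(θ/2); θ = 6.098, cos(θ/2) ≈ -0.995716, sin(θ/2) ≈ 0.0924604.
With a = amp(|10⟩) = (0.3307 - 0.04075i) and b = amp(|11⟩) = (-0.8972 + 0.1105i):
new amp(|10⟩) = (-0.995716 - 0.0924604i)·a = (-0.3331 + 0.009999i)
new amp(|11⟩) = (-0.995716 + 0.0924604i)·b = (0.8831 - 0.193i)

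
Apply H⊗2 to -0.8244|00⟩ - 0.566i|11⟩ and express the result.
(-0.4122 - 0.283i)|00⟩ + (-0.4122 + 0.283i)|01⟩ + (-0.4122 + 0.283i)|10⟩ + (-0.4122 - 0.283i)|11⟩

H⊗2 gives amp(|y⟩) = (1/2) Σ_x (−1)^(x·y) amp(|x⟩), where x·y is the number of positions in which both x and y have a 1.
|00⟩: (-0.8244 - 0.566i)/2 = (-0.4122 - 0.283i)
|01⟩: (-0.8244 + 0.566i)/2 = (-0.4122 + 0.283i)
|10⟩: (-0.8244 + 0.566i)/2 = (-0.4122 + 0.283i)
|11⟩: (-0.8244 - 0.566i)/2 = (-0.4122 - 0.283i)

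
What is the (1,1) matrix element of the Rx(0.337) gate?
0.9858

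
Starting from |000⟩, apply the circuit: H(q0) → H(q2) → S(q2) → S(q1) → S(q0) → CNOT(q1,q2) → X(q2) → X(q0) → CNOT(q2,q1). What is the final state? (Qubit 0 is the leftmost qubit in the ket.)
-1/2|000⟩ + (1/2)i|011⟩ + (1/2)i|100⟩ + 1/2|111⟩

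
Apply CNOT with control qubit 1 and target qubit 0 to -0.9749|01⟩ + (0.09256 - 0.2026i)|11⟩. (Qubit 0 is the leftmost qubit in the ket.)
(0.09256 - 0.2026i)|01⟩ - 0.9749|11⟩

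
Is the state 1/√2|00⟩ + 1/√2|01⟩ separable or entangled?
Separable

Writing the state as a|00⟩ + b|01⟩ + c|10⟩ + d|11⟩, it is a product state iff ad − bc = 0.
Here (a, b, c, d) = (1/√2, 1/√2, 0, 0): ad − bc = (1/√2)(0) − (1/√2)(0) = 0, so the state is separable.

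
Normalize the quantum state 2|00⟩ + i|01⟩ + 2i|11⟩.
0.6667|00⟩ + 0.3333i|01⟩ + 0.6667i|11⟩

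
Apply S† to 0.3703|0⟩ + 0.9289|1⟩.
0.3703|0⟩ - 0.9289i|1⟩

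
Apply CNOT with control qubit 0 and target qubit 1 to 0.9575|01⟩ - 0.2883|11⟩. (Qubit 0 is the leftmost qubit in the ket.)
0.9575|01⟩ - 0.2883|10⟩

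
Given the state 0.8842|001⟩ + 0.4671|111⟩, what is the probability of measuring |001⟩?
0.7818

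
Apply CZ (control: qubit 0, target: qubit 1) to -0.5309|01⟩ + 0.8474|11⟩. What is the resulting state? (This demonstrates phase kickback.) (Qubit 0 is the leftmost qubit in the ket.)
-0.5309|01⟩ - 0.8474|11⟩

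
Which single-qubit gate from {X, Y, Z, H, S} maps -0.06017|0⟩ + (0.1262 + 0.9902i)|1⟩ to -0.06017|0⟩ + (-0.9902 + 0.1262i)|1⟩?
S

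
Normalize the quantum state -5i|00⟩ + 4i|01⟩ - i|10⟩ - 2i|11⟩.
-0.7372i|00⟩ + 0.5898i|01⟩ - 0.1474i|10⟩ - 0.2949i|11⟩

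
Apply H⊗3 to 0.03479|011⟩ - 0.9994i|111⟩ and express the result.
(0.0123 - 0.3533i)|000⟩ + (-0.0123 + 0.3533i)|001⟩ + (-0.0123 + 0.3533i)|010⟩ + (0.0123 - 0.3533i)|011⟩ + (0.0123 + 0.3533i)|100⟩ + (-0.0123 - 0.3533i)|101⟩ + (-0.0123 - 0.3533i)|110⟩ + (0.0123 + 0.3533i)|111⟩

H⊗3 gives amp(|y⟩) = (1/2√2) Σ_x (−1)^(x·y) amp(|x⟩), where x·y is the number of positions in which both x and y have a 1.
|000⟩: (0.03479 - 0.9994i)/(2√2) = (0.0123 - 0.3533i)
|001⟩: (-0.03479 + 0.9994i)/(2√2) = (-0.0123 + 0.3533i)
|010⟩: (-0.03479 + 0.9994i)/(2√2) = (-0.0123 + 0.3533i)
|011⟩: (0.03479 - 0.9994i)/(2√2) = (0.0123 - 0.3533i)
|100⟩: (0.03479 + 0.9994i)/(2√2) = (0.0123 + 0.3533i)
|101⟩: (-0.03479 - 0.9994i)/(2√2) = (-0.0123 - 0.3533i)
|110⟩: (-0.03479 - 0.9994i)/(2√2) = (-0.0123 - 0.3533i)
|111⟩: (0.03479 + 0.9994i)/(2√2) = (0.0123 + 0.3533i)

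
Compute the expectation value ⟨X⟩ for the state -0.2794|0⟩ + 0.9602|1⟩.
-0.5366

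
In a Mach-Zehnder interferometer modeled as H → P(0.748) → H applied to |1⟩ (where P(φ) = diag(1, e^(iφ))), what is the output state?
(0.1335 - 0.3401i)|0⟩ + (0.8665 + 0.3401i)|1⟩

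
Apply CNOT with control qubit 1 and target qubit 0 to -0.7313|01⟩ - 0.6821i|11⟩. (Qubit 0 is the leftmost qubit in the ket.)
-0.6821i|01⟩ - 0.7313|11⟩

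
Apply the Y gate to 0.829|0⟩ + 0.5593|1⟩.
-0.5593i|0⟩ + 0.829i|1⟩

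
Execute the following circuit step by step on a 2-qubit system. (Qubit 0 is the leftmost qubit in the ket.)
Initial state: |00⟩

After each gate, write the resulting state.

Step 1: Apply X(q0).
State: |10⟩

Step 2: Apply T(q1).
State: |10⟩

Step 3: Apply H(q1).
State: 1/√2|10⟩ + 1/√2|11⟩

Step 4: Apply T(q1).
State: 1/√2|10⟩ + (1/2 + (1/2)i)|11⟩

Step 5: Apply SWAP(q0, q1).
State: 1/√2|01⟩ + (1/2 + (1/2)i)|11⟩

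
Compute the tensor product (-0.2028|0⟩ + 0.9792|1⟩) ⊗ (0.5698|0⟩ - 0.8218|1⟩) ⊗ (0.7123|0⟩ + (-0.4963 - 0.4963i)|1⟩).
-0.08231|000⟩ + (0.05735 + 0.05735i)|001⟩ + 0.1187|010⟩ + (-0.08271 - 0.08271i)|011⟩ + 0.3974|100⟩ + (-0.2769 - 0.2769i)|101⟩ - 0.5732|110⟩ + (0.3994 + 0.3994i)|111⟩

amp(|b₁b₂…⟩) = product of the factor amplitudes for bits b₁, b₂, …; only kets whose every factor amplitude is nonzero survive.
|000⟩: (-0.2028)(0.5698)(0.7123) = -0.08231
|001⟩: (-0.2028)(0.5698)(-0.4963 - 0.4963i) = (0.05735 + 0.05735i)
|010⟩: (-0.2028)(-0.8218)(0.7123) = 0.1187
|011⟩: (-0.2028)(-0.8218)(-0.4963 - 0.4963i) = (-0.08271 - 0.08271i)
|100⟩: (0.9792)(0.5698)(0.7123) = 0.3974
|101⟩: (0.9792)(0.5698)(-0.4963 - 0.4963i) = (-0.2769 - 0.2769i)
|110⟩: (0.9792)(-0.8218)(0.7123) = -0.5732
|111⟩: (0.9792)(-0.8218)(-0.4963 - 0.4963i) = (0.3994 + 0.3994i)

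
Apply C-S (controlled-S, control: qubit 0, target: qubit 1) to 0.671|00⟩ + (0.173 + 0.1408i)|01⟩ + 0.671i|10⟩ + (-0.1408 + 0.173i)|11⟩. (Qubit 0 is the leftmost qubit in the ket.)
0.671|00⟩ + (0.173 + 0.1408i)|01⟩ + 0.671i|10⟩ + (-0.173 - 0.1408i)|11⟩

C-S leaves the control-|0⟩ kets |00⟩, |01⟩ unchanged and applies S to qubit 1 on the control-|1⟩ pair (|10⟩, |11⟩).
S = [[1, 0], [0, i]].
With a = amp(|10⟩) = 0.671i and b = amp(|11⟩) = (-0.1408 + 0.173i):
new amp(|10⟩) = (1)·a = 0.671i
new amp(|11⟩) = (i)·b = (-0.173 - 0.1408i)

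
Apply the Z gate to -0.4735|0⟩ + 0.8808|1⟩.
-0.4735|0⟩ - 0.8808|1⟩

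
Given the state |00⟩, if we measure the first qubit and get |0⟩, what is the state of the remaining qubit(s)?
|0⟩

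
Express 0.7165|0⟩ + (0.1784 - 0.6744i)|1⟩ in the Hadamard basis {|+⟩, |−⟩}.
(0.6328 - 0.4769i)|+⟩ + (0.3805 + 0.4769i)|−⟩

With |ψ⟩ = α|0⟩ + β|1⟩, the Hadamard-basis coefficients are ⟨+|ψ⟩ = (α + β)/√2 and ⟨−|ψ⟩ = (α − β)/√2.
Here α = 0.7165, β = (0.1784 - 0.6744i): (α + β)/√2 = (0.6328 - 0.4769i), (α − β)/√2 = (0.3805 + 0.4769i).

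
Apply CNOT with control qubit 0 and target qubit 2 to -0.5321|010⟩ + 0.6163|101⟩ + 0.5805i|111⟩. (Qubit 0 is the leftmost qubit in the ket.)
-0.5321|010⟩ + 0.6163|100⟩ + 0.5805i|110⟩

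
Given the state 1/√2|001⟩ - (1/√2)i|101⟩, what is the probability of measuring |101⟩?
1/2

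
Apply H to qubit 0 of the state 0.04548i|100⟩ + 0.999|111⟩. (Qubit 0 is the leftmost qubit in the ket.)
0.03216i|000⟩ + 0.7064|011⟩ - 0.03216i|100⟩ - 0.7064|111⟩

H on qubit 0 mixes each pair of kets that differ only in qubit 0: amplitudes (a, b) of (|…0…⟩, |…1…⟩) become ((a + b)/√2, (a − b)/√2). Kets absent from the input have amplitude 0.
(|000⟩, |100⟩): (a, b) = (0, 0.04548i) → (0.03216i, -0.03216i)
(|011⟩, |111⟩): (a, b) = (0, 0.999) → (0.7064, -0.7064)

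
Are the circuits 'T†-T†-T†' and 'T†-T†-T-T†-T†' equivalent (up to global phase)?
Yes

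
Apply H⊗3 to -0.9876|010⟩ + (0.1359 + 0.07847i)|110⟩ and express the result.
(-0.3011 + 0.02774i)|000⟩ + (-0.3011 + 0.02774i)|001⟩ + (0.3011 - 0.02774i)|010⟩ + (0.3011 - 0.02774i)|011⟩ + (-0.3972 - 0.02774i)|100⟩ + (-0.3972 - 0.02774i)|101⟩ + (0.3972 + 0.02774i)|110⟩ + (0.3972 + 0.02774i)|111⟩

H⊗3 gives amp(|y⟩) = (1/2√2) Σ_x (−1)^(x·y) amp(|x⟩), where x·y is the number of positions in which both x and y have a 1.
|000⟩: (-0.9876 + (0.1359 + 0.07847i))/(2√2) = (-0.3011 + 0.02774i)
|001⟩: (-0.9876 + (0.1359 + 0.07847i))/(2√2) = (-0.3011 + 0.02774i)
|010⟩: (0.9876 - (0.1359 + 0.07847i))/(2√2) = (0.3011 - 0.02774i)
|011⟩: (0.9876 - (0.1359 + 0.07847i))/(2√2) = (0.3011 - 0.02774i)
|100⟩: (-0.9876 - (0.1359 + 0.07847i))/(2√2) = (-0.3972 - 0.02774i)
|101⟩: (-0.9876 - (0.1359 + 0.07847i))/(2√2) = (-0.3972 - 0.02774i)
|110⟩: (0.9876 + (0.1359 + 0.07847i))/(2√2) = (0.3972 + 0.02774i)
|111⟩: (0.9876 + (0.1359 + 0.07847i))/(2√2) = (0.3972 + 0.02774i)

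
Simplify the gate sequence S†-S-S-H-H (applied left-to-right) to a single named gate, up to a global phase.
S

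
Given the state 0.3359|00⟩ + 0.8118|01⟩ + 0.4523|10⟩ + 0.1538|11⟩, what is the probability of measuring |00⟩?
0.1128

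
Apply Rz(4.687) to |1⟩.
(-0.6981 + 0.716i)|1⟩

Rz(4.687) = [[e^(−iθ/2), 0], [0, e^(iθ/2)]] with e^(±iθ/2) = cos(θ/2) ± i·sin(θ/2); θ = 4.687, cos(θ/2) ≈ -0.698074, sin(θ/2) ≈ 0.716026.
With a = amp(|0⟩) = 0 and b = amp(|1⟩) = 1:
new amp(|0⟩) = (-0.698074 - 0.716026i)·a = 0
new amp(|1⟩) = (-0.698074 + 0.716026i)·b = (-0.6981 + 0.716i)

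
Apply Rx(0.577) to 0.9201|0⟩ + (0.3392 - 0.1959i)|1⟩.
(0.8263 - 0.09651i)|0⟩ + (0.3252 - 0.4496i)|1⟩

Rx(0.577) = [[cos(θ/2), −i·sin(θ/2)], [−i·sin(θ/2), cos(θ/2)]]; θ = 0.577, cos(θ/2) ≈ 0.958672, sin(θ/2) ≈ 0.284515.
With a = amp(|0⟩) = 0.9201 and b = amp(|1⟩) = (0.3392 - 0.1959i):
new amp(|0⟩) = (0.958672)·a + (-0.284515i)·b = (0.8263 - 0.09651i)
new amp(|1⟩) = (-0.284515i)·a + (0.958672)·b = (0.3252 - 0.4496i)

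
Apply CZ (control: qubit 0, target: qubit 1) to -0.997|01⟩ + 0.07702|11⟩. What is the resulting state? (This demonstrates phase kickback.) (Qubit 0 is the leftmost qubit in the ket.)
-0.997|01⟩ - 0.07702|11⟩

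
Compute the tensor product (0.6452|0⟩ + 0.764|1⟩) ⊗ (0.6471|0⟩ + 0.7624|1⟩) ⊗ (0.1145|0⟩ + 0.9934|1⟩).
0.0478|000⟩ + 0.4148|001⟩ + 0.05632|010⟩ + 0.4887|011⟩ + 0.05661|100⟩ + 0.4911|101⟩ + 0.06669|110⟩ + 0.5786|111⟩

amp(|b₁b₂…⟩) = product of the factor amplitudes for bits b₁, b₂, …; only kets whose every factor amplitude is nonzero survive.
|000⟩: (0.6452)(0.6471)(0.1145) = 0.0478
|001⟩: (0.6452)(0.6471)(0.9934) = 0.4148
|010⟩: (0.6452)(0.7624)(0.1145) = 0.05632
|011⟩: (0.6452)(0.7624)(0.9934) = 0.4887
|100⟩: (0.764)(0.6471)(0.1145) = 0.05661
|101⟩: (0.764)(0.6471)(0.9934) = 0.4911
|110⟩: (0.764)(0.7624)(0.1145) = 0.06669
|111⟩: (0.764)(0.7624)(0.9934) = 0.5786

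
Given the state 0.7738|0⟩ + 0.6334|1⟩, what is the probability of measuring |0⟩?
0.5988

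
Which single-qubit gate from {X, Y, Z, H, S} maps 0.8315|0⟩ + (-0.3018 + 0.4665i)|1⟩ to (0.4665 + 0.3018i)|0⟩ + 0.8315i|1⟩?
Y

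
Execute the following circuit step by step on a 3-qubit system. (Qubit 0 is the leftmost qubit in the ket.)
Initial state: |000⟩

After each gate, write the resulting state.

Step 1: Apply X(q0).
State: |100⟩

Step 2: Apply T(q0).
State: (1/√2 + (1/√2)i)|100⟩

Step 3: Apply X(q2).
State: (1/√2 + (1/√2)i)|101⟩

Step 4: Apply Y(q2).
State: (1/√2 - (1/√2)i)|100⟩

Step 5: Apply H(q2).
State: (1/2 - (1/2)i)|100⟩ + (1/2 - (1/2)i)|101⟩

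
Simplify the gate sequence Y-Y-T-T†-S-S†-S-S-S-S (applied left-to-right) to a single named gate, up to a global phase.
I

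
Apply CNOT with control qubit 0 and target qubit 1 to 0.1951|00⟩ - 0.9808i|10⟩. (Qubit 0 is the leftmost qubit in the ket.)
0.1951|00⟩ - 0.9808i|11⟩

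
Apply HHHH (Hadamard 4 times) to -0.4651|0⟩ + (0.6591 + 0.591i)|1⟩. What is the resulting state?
-0.4651|0⟩ + (0.6591 + 0.591i)|1⟩

H² = I, so an even number of Hadamards cancels: H^4 = I and the state is unchanged.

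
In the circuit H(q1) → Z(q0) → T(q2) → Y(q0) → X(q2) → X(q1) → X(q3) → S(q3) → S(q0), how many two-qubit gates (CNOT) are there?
0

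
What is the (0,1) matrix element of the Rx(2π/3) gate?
-0.866i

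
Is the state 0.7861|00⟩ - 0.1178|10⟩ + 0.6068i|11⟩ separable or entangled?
Entangled

Writing the state as a|00⟩ + b|01⟩ + c|10⟩ + d|11⟩, it is a product state iff ad − bc = 0.
Here (a, b, c, d) = (0.7861, 0, -0.1178, 0.6068i): ad − bc = (0.7861)(0.6068i) − (0)(-0.1178) = 0.477i ≠ 0, so the state is entangled.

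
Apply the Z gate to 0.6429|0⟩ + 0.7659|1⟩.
0.6429|0⟩ - 0.7659|1⟩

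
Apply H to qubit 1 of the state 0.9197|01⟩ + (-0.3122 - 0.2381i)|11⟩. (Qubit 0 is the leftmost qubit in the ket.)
0.6503|00⟩ - 0.6503|01⟩ + (-0.2208 - 0.1684i)|10⟩ + (0.2208 + 0.1684i)|11⟩

H on qubit 1 mixes each pair of kets that differ only in qubit 1: amplitudes (a, b) of (|…0…⟩, |…1…⟩) become ((a + b)/√2, (a − b)/√2). Kets absent from the input have amplitude 0.
(|00⟩, |01⟩): (a, b) = (0, 0.9197) → (0.6503, -0.6503)
(|10⟩, |11⟩): (a, b) = (0, (-0.3122 - 0.2381i)) → ((-0.2208 - 0.1684i), (0.2208 + 0.1684i))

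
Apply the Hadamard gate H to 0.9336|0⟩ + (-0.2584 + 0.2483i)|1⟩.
(0.4774 + 0.1756i)|0⟩ + (0.8429 - 0.1756i)|1⟩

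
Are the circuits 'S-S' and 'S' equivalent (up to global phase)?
No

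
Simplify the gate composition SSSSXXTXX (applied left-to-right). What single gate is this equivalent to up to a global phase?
T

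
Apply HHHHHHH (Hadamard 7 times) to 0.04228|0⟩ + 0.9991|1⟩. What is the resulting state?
0.7364|0⟩ - 0.6766|1⟩

H² = I, so H^7 = H: a single Hadamard. With (a, b) = (0.04228, 0.9991), H gives ((a + b)/√2, (a − b)/√2) = (0.7364, -0.6766).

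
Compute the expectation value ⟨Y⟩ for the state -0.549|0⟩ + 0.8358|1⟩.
0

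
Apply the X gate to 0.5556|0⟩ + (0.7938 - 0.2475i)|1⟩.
(0.7938 - 0.2475i)|0⟩ + 0.5556|1⟩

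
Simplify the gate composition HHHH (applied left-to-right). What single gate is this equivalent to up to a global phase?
I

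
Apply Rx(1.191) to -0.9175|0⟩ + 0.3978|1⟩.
(-0.7596 - 0.2231i)|0⟩ + (0.3293 + 0.5146i)|1⟩

Rx(1.191) = [[cos(θ/2), −i·sin(θ/2)], [−i·sin(θ/2), cos(θ/2)]]; θ = 1.191, cos(θ/2) ≈ 0.827868, sin(θ/2) ≈ 0.560923.
With a = amp(|0⟩) = -0.9175 and b = amp(|1⟩) = 0.3978:
new amp(|0⟩) = (0.827868)·a + (-0.560923i)·b = (-0.7596 - 0.2231i)
new amp(|1⟩) = (-0.560923i)·a + (0.827868)·b = (0.3293 + 0.5146i)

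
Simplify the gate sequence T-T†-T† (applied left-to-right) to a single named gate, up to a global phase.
T†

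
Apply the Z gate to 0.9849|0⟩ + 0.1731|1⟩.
0.9849|0⟩ - 0.1731|1⟩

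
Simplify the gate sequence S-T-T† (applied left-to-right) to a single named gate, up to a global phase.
S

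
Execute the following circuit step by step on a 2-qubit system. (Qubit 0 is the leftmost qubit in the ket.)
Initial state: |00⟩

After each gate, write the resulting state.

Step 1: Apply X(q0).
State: |10⟩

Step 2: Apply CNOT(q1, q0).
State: |10⟩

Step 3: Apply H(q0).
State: 1/√2|00⟩ - 1/√2|10⟩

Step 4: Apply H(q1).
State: 1/2|00⟩ + 1/2|01⟩ - 1/2|10⟩ - 1/2|11⟩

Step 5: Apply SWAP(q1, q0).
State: 1/2|00⟩ - 1/2|01⟩ + 1/2|10⟩ - 1/2|11⟩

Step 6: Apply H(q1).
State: 1/√2|01⟩ + 1/√2|11⟩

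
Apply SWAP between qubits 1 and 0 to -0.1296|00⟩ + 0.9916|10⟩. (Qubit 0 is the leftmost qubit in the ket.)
-0.1296|00⟩ + 0.9916|01⟩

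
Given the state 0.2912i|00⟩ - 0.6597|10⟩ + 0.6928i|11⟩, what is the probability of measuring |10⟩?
0.4352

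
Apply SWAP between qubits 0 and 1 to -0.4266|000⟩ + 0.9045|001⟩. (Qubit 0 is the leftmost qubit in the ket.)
-0.4266|000⟩ + 0.9045|001⟩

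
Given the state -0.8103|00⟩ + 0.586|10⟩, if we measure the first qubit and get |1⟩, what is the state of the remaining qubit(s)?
|0⟩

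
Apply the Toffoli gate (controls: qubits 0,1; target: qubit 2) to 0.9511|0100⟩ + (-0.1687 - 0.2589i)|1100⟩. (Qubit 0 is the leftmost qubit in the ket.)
0.9511|0100⟩ + (-0.1687 - 0.2589i)|1110⟩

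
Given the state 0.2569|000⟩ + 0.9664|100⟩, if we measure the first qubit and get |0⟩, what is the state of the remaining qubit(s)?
|00⟩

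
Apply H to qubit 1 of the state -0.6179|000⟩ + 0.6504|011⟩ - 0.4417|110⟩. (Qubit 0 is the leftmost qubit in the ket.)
-0.4369|000⟩ + 0.4599|001⟩ - 0.4369|010⟩ - 0.4599|011⟩ - 0.3123|100⟩ + 0.3123|110⟩

H on qubit 1 mixes each pair of kets that differ only in qubit 1: amplitudes (a, b) of (|…0…⟩, |…1…⟩) become ((a + b)/√2, (a − b)/√2). Kets absent from the input have amplitude 0.
(|000⟩, |010⟩): (a, b) = (-0.6179, 0) → (-0.4369, -0.4369)
(|001⟩, |011⟩): (a, b) = (0, 0.6504) → (0.4599, -0.4599)
(|100⟩, |110⟩): (a, b) = (0, -0.4417) → (-0.3123, 0.3123)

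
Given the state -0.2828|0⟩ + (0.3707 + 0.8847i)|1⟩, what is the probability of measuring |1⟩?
0.9201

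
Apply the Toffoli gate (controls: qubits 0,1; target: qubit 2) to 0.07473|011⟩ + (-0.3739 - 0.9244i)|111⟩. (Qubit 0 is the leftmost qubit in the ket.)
0.07473|011⟩ + (-0.3739 - 0.9244i)|110⟩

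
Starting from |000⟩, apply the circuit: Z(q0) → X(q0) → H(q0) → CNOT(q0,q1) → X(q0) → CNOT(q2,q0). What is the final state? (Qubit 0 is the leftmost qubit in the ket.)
-1/√2|010⟩ + 1/√2|100⟩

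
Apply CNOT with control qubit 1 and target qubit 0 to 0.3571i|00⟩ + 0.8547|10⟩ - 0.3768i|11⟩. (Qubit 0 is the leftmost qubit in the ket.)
0.3571i|00⟩ - 0.3768i|01⟩ + 0.8547|10⟩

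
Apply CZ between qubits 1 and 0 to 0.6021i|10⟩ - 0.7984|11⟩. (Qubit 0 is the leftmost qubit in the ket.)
0.6021i|10⟩ + 0.7984|11⟩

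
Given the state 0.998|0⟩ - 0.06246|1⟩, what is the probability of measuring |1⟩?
0.003901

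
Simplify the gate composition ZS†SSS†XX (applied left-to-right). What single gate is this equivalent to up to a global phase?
Z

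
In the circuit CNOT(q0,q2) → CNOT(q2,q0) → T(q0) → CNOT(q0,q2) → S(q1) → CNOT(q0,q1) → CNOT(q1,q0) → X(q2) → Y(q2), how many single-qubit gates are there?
4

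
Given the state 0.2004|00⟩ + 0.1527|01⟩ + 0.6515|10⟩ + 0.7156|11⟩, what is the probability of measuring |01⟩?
0.02332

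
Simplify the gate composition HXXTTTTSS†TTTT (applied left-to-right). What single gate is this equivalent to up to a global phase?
H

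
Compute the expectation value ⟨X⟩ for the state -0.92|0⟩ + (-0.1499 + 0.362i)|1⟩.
0.2758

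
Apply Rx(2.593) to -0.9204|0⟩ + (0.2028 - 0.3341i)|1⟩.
(-0.5709 - 0.1952i)|0⟩ + (0.05493 + 0.7955i)|1⟩

Rx(2.593) = [[cos(θ/2), −i·sin(θ/2)], [−i·sin(θ/2), cos(θ/2)]]; θ = 2.593, cos(θ/2) ≈ 0.27087, sin(θ/2) ≈ 0.962616.
With a = amp(|0⟩) = -0.9204 and b = amp(|1⟩) = (0.2028 - 0.3341i):
new amp(|0⟩) = (0.27087)·a + (-0.962616i)·b = (-0.5709 - 0.1952i)
new amp(|1⟩) = (-0.962616i)·a + (0.27087)·b = (0.05493 + 0.7955i)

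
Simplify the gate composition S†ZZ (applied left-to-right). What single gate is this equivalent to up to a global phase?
S†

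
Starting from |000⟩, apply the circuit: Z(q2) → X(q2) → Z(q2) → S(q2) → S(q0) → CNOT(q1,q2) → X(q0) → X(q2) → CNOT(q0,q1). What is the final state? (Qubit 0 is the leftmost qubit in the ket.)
-i|110⟩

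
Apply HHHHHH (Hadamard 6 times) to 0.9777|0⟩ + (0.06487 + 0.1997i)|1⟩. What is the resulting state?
0.9777|0⟩ + (0.06487 + 0.1997i)|1⟩

H² = I, so an even number of Hadamards cancels: H^6 = I and the state is unchanged.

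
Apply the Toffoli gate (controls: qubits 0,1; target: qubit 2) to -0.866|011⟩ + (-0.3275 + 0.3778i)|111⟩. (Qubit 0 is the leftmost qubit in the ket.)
-0.866|011⟩ + (-0.3275 + 0.3778i)|110⟩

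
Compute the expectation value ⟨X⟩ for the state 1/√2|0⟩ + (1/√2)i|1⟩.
0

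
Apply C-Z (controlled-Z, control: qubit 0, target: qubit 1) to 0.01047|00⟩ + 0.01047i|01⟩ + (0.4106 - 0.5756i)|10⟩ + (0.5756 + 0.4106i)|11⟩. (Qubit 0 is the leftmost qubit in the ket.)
0.01047|00⟩ + 0.01047i|01⟩ + (0.4106 - 0.5756i)|10⟩ + (-0.5756 - 0.4106i)|11⟩

C-Z leaves the control-|0⟩ kets |00⟩, |01⟩ unchanged and applies Z to qubit 1 on the control-|1⟩ pair (|10⟩, |11⟩).
Z = [[1, 0], [0, -1]].
With a = amp(|10⟩) = (0.4106 - 0.5756i) and b = amp(|11⟩) = (0.5756 + 0.4106i):
new amp(|10⟩) = (1)·a = (0.4106 - 0.5756i)
new amp(|11⟩) = (-1)·b = (-0.5756 - 0.4106i)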